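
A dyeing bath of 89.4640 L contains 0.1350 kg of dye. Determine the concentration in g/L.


Formula: Conc = dye_mass(kg) / volume(L) * 1000
Substituting: Conc = 0.1350 / 89.4640 * 1000
Result: 1.5090 g/L


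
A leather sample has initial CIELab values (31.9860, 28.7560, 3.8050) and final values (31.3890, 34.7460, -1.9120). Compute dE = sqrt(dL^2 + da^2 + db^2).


dL = -0.5970, da = 5.9900, db = -5.7170
dE = sqrt((-0.5970)^2 + 5.9900^2 + (-5.7170)^2) = 8.3018


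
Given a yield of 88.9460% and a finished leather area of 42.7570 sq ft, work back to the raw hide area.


Formula: raw = finished * 100 / yield
Substituting: raw = 42.7570 * 100 / 88.9460
Result: 48.0707 sq ft


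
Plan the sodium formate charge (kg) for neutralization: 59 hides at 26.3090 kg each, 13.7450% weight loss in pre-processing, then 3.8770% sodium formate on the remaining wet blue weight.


Total_raw = N * avg_wt = 59 * 26.3090 = 1552.2310 kg
Substrate = Total_raw * (1 - loss/100) = 1552.2310 * (1 - 13.7450/100) = 1338.8768 kg
Neutralizer = Substrate * pct / 100 = 1338.8768 * 3.8770 / 100 = 51.9083 kg


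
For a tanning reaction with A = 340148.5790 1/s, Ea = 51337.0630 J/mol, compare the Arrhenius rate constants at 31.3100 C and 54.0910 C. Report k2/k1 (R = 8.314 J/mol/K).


T1 = 31.3100 + 273.15 = 304.4600 K; T2 = 54.0910 + 273.15 = 327.2410 K
k1 = A * exp(-Ea/(R*T1)) = 340148.5790 * exp(-51337.0630/(8.314*304.4600)) = 5.2931e-04 1/s
k2 = A * exp(-Ea/(R*T2)) = 340148.5790 * exp(-51337.0630/(8.314*327.2410)) = 0.00217212 1/s
k2/k1 = 0.00217212 / 5.2931e-04 = 4.1036


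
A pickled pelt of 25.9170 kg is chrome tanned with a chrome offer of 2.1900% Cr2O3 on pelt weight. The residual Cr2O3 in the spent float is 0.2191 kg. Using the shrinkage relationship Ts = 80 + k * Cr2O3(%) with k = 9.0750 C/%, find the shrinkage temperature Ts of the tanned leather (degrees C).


Offered = pelt * offer_pct / 100 = 25.9170 * 2.1900 / 100 = 0.5676 kg
Uptake = offered - residual = 0.5676 - 0.2191 = 0.3485 kg
Cr2O3% on pelt = uptake / pelt * 100 = 0.3485 / 25.9170 * 100 = 1.3446 %
Ts = 80 + k * Cr2O3% = 80 + 9.0750 * 1.3446 = 92.2023 C


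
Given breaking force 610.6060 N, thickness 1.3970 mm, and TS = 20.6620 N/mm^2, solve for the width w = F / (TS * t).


Formula: w = F / (TS * t)
Substituting: w = 610.6060 / (20.6620 * 1.3970)
Result: 21.1540 mm


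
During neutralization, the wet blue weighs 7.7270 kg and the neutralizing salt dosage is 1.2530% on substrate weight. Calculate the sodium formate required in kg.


Formula: Neutralizer = substrate * pct / 100
Substituting: Neutralizer = 7.7270 * 1.2530 / 100
Result: 0.0968193 kg


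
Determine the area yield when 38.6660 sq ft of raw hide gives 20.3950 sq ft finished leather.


Formula: Yield = finished / raw * 100
Substituting: Yield = 20.3950 / 38.6660 * 100
Result: 52.7466 %


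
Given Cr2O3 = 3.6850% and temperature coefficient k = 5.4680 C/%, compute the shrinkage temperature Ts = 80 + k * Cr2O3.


Formula: Ts = 80 + k * Cr2O3
Substituting: Ts = 80 + 5.4680 * 3.6850
Result: 100.1496 C


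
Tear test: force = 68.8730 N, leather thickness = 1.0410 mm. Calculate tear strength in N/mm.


Formula: Tear strength = force / thickness
Substituting: Tear strength = 68.8730 / 1.0410
Result: 66.1604 N/mm


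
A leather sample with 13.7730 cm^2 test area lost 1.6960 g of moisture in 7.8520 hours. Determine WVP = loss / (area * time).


Formula: WVP = loss / (area * time)
Substituting: WVP = 1.6960 / (13.7730 * 7.8520)
Result: 0.0156826 g/(cm^2*hr)


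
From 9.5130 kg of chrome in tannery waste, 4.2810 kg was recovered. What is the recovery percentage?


Formula: Recovery = recovered / input * 100
Substituting: Recovery = 4.2810 / 9.5130 * 100
Result: 45.0016 %


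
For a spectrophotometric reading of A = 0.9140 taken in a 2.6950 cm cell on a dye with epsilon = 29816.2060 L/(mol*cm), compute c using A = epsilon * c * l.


Formula: c = A / (epsilon * l)
Substituting: c = 0.9140 / (29816.2060 * 2.6950)
Result: 1.1375e-05 mol/L


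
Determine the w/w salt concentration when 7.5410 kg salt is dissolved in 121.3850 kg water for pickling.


Formula: Conc = salt / (water + salt) * 100
Substituting: Conc = 7.5410 / (121.3850 + 7.5410) * 100
Result: 5.8491 %


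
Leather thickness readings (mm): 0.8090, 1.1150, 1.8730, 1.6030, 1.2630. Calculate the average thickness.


Formula: Average = sum / n
Substituting: Average = 6.6630 / 5
Result: 1.3326 mm


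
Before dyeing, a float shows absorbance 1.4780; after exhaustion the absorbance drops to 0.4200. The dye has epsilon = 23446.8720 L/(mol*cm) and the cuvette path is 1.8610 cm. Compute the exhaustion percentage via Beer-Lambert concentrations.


c_initial = A_i / (epsilon * l) = 1.4780 / (23446.8720 * 1.8610) = 3.3872e-05 mol/L
c_final = A_f / (epsilon * l) = 0.4200 / (23446.8720 * 1.8610) = 9.6254e-06 mol/L
Exhaustion = (c_initial - c_final) / c_initial * 100 = (3.3872e-05 - 9.6254e-06) / 3.3872e-05 * 100 = 71.5832 %


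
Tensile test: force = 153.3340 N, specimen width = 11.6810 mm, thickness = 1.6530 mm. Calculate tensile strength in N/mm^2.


Formula: TS = force / (width * thickness)
Substituting: TS = 153.3340 / (11.6810 * 1.6530)
Result: 7.9412 N/mm^2


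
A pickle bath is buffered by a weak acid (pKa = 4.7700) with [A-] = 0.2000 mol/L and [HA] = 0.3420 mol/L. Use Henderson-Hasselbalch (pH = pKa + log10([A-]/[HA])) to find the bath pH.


ratio = [A-] / [HA] = 0.2000 / 0.3420 = 0.5848
log10(ratio) = -0.2330
pH = pKa + log10(ratio) = 4.7700 - 0.2330 = 4.5370


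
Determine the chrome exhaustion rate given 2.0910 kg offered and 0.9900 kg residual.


Formula: Uptake = (offered - residual) / offered * 100
Substituting: Uptake = (2.0910 - 0.9900) / 2.0910 * 100
Result: 52.6542 %


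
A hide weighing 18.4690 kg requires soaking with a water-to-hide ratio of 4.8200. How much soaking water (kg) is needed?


Formula: Water = hide_weight * ratio
Substituting: Water = 18.4690 * 4.8200
Result: 89.0206 kg


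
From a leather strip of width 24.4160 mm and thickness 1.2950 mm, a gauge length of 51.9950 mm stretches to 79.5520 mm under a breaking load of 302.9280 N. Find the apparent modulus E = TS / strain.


TS = F / (w * t) = 302.9280 / (24.4160 * 1.2950) = 9.5807 N/mm^2
strain = (Lf - L0) / L0 = (79.5520 - 51.9950) / 51.9950 = 0.5300
E = TS / strain = 9.5807 / 0.5300 = 18.0769 N/mm^2


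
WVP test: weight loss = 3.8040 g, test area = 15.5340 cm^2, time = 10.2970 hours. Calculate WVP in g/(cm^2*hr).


Formula: WVP = loss / (area * time)
Substituting: WVP = 3.8040 / (15.5340 * 10.2970)
Result: 0.0237819 g/(cm^2*hr)


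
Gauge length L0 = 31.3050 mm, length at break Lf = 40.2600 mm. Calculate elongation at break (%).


Formula: Elongation = (Lf - L0) / L0 * 100
Substituting: Elongation = (40.2600 - 31.3050) / 31.3050 * 100
Result: 28.6057 %


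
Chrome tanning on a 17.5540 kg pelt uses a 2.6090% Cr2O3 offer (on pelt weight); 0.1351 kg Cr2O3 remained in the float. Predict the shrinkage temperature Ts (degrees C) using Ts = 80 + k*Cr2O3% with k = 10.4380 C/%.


Offered = pelt * offer_pct / 100 = 17.5540 * 2.6090 / 100 = 0.4580 kg
Uptake = offered - residual = 0.4580 - 0.1351 = 0.3229 kg
Cr2O3% on pelt = uptake / pelt * 100 = 0.3229 / 17.5540 * 100 = 1.8394 %
Ts = 80 + k * Cr2O3% = 80 + 10.4380 * 1.8394 = 99.1994 C


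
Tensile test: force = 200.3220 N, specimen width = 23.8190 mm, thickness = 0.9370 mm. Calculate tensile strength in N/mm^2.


Formula: TS = force / (width * thickness)
Substituting: TS = 200.3220 / (23.8190 * 0.9370)
Result: 8.9756 N/mm^2


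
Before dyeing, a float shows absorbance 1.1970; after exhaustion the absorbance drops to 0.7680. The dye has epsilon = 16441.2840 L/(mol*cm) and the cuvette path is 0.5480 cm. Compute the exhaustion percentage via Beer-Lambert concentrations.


c_initial = A_i / (epsilon * l) = 1.1970 / (16441.2840 * 0.5480) = 1.3285e-04 mol/L
c_final = A_f / (epsilon * l) = 0.7680 / (16441.2840 * 0.5480) = 8.5240e-05 mol/L
Exhaustion = (c_initial - c_final) / c_initial * 100 = (1.3285e-04 - 8.5240e-05) / 1.3285e-04 * 100 = 35.8396 %


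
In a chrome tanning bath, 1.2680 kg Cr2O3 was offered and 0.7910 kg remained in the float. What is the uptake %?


Formula: Uptake = (offered - residual) / offered * 100
Substituting: Uptake = (1.2680 - 0.7910) / 1.2680 * 100
Result: 37.6183 %


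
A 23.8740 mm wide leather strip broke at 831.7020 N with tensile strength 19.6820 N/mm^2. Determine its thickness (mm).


Formula: t = F / (TS * w)
Substituting: t = 831.7020 / (19.6820 * 23.8740)
Result: 1.7700 mm


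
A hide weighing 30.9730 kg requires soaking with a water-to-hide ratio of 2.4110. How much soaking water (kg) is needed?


Formula: Water = hide_weight * ratio
Substituting: Water = 30.9730 * 2.4110
Result: 74.6759 kg


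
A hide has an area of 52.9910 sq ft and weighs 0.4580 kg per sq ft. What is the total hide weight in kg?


Formula: Weight = area * weight_per_sqft
Substituting: Weight = 52.9910 * 0.4580
Result: 24.2699 kg


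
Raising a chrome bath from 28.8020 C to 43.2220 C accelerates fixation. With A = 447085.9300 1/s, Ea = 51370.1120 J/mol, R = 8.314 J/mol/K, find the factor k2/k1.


T1 = 28.8020 + 273.15 = 301.9520 K; T2 = 43.2220 + 273.15 = 316.3720 K
k1 = A * exp(-Ea/(R*T1)) = 447085.9300 * exp(-51370.1120/(8.314*301.9520)) = 5.8018e-04 1/s
k2 = A * exp(-Ea/(R*T2)) = 447085.9300 * exp(-51370.1120/(8.314*316.3720)) = 0.0014744 1/s
k2/k1 = 0.0014744 / 5.8018e-04 = 2.5413


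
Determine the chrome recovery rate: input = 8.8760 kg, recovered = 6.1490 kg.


Formula: Recovery = recovered / input * 100
Substituting: Recovery = 6.1490 / 8.8760 * 100
Result: 69.2767 %


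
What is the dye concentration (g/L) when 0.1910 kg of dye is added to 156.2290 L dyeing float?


Formula: Conc = dye_mass(kg) / volume(L) * 1000
Substituting: Conc = 0.1910 / 156.2290 * 1000
Result: 1.2226 g/L


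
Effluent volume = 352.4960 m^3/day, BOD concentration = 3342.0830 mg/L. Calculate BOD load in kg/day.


Formula: BOD_load = volume * conc / 1000
Substituting: BOD_load = 352.4960 * 3342.0830 / 1000
Result: 1178.0709 kg/day


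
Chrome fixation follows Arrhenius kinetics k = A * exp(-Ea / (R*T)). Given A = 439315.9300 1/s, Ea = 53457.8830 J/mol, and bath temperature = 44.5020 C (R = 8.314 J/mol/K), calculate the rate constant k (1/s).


T_K = T_C + 273.15 = 44.5020 + 273.15 = 317.6520 K
exponent = -Ea / (R * T_K) = -53457.8830 / (8.314 * 317.6520) = -20.2418
k = A * exp(exponent) = 439315.9300 * exp(-20.2418) = 7.1098e-04 1/s


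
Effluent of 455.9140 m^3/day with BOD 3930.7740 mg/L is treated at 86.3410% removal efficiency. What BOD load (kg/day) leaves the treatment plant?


Load_in = volume * conc / 1000 = 455.9140 * 3930.7740 / 1000 = 1792.0949 kg/day
Removed = Load_in * eff / 100 = 1792.0949 * 86.3410 / 100 = 1547.3127 kg/day
Load_out = Load_in - Removed = 1792.0949 - 1547.3127 = 244.7822 kg/day


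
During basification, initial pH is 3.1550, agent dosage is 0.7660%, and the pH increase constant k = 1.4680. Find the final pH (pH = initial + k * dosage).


Formula: pH_final = pH_initial + k * base_pct
Substituting: pH_final = 3.1550 + 1.4680 * 0.7660
Result: 4.2795


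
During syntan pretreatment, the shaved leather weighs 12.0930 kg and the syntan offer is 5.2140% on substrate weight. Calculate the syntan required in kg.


Formula: Syntan = substrate * pct / 100
Substituting: Syntan = 12.0930 * 5.2140 / 100
Result: 0.6305 kg


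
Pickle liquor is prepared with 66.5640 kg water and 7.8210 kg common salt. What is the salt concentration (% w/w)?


Formula: Conc = salt / (water + salt) * 100
Substituting: Conc = 7.8210 / (66.5640 + 7.8210) * 100
Result: 10.5142 %


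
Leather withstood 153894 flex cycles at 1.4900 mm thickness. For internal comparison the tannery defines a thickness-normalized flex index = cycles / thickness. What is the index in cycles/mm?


Formula: Index = cycles / thickness
Substituting: Index = 153894 / 1.4900
Result: 103284.5638 cycles/mm


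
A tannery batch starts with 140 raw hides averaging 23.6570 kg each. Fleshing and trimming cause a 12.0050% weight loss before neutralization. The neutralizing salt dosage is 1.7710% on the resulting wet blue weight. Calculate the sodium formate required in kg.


Total_raw = N * avg_wt = 140 * 23.6570 = 3311.9800 kg
Substrate = Total_raw * (1 - loss/100) = 3311.9800 * (1 - 12.0050/100) = 2914.3768 kg
Neutralizer = Substrate * pct / 100 = 2914.3768 * 1.7710 / 100 = 51.6136 kg


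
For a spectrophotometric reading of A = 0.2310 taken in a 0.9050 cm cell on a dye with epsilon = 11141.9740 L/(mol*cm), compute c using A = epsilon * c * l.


Formula: c = A / (epsilon * l)
Substituting: c = 0.2310 / (11141.9740 * 0.9050)
Result: 2.2909e-05 mol/L


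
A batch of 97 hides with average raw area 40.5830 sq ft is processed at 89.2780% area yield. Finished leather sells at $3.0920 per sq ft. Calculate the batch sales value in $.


Raw_total = N * avg_area = 97 * 40.5830 = 3936.5510 sq ft
Finished = Raw_total * yield / 100 = 3936.5510 * 89.2780 / 100 = 3514.4740 sq ft
Value = Finished * price = 3514.4740 * 3.0920 = 10866.7536 $


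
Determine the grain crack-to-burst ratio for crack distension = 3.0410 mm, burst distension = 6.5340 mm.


Formula: Ratio = crack / burst
Substituting: Ratio = 3.0410 / 6.5340
Result: 0.4654


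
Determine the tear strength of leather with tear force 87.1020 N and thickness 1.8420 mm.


Formula: Tear strength = force / thickness
Substituting: Tear strength = 87.1020 / 1.8420
Result: 47.2866 N/mm


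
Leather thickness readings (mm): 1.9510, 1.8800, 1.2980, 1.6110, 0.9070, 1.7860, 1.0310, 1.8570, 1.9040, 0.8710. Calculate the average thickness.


Formula: Average = sum / n
Substituting: Average = 15.0960 / 10
Result: 1.5096 mm


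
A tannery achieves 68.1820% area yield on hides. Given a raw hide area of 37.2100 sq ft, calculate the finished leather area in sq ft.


Formula: finished = raw * yield / 100
Substituting: finished = 37.2100 * 68.1820 / 100
Result: 25.3705 sq ft


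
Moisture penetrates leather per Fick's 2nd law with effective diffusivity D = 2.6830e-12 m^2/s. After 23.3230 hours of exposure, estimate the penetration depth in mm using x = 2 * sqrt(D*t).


t = 23.3230 hr * 3600 = 83962.8000 s
D * t = 2.6830e-12 * 83962.8000 = 2.2527e-07
x = 2 * sqrt(D*t) = 2 * sqrt(2.2527e-07) = 9.4926e-04 m = 0.9493 mm


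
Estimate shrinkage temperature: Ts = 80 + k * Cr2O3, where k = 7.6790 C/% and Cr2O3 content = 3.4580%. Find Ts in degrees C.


Formula: Ts = 80 + k * Cr2O3
Substituting: Ts = 80 + 7.6790 * 3.4580
Result: 106.5540 C


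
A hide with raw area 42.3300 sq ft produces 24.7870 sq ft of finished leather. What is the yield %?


Formula: Yield = finished / raw * 100
Substituting: Yield = 24.7870 / 42.3300 * 100
Result: 58.5566 %


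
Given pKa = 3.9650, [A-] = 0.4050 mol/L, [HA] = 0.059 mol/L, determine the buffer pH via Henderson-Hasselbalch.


ratio = [A-] / [HA] = 0.4050 / 0.059 = 6.8644
log10(ratio) = 0.8366
pH = pKa + log10(ratio) = 3.9650 + 0.8366 = 4.8016


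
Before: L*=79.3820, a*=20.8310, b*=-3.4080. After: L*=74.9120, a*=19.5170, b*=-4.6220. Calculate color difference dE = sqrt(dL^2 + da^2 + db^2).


dL = -4.4700, da = -1.3140, db = -1.2140
dE = sqrt((-4.4700)^2 + (-1.3140)^2 + (-1.2140)^2) = 4.8147


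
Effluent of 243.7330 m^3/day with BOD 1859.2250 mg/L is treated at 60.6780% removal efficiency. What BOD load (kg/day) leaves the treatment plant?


Load_in = volume * conc / 1000 = 243.7330 * 1859.2250 / 1000 = 453.1545 kg/day
Removed = Load_in * eff / 100 = 453.1545 * 60.6780 / 100 = 274.9651 kg/day
Load_out = Load_in - Removed = 453.1545 - 274.9651 = 178.1894 kg/day


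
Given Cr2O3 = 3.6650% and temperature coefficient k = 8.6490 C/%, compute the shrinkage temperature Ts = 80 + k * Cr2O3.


Formula: Ts = 80 + k * Cr2O3
Substituting: Ts = 80 + 8.6490 * 3.6650
Result: 111.6986 C


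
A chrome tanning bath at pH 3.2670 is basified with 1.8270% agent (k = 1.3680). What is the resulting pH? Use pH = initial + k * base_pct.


Formula: pH_final = pH_initial + k * base_pct
Substituting: pH_final = 3.2670 + 1.3680 * 1.8270
Result: 5.7663


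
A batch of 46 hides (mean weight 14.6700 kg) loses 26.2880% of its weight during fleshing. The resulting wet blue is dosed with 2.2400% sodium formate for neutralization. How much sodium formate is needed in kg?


Total_raw = N * avg_wt = 46 * 14.6700 = 674.8200 kg
Substrate = Total_raw * (1 - loss/100) = 674.8200 * (1 - 26.2880/100) = 497.4233 kg
Neutralizer = Substrate * pct / 100 = 497.4233 * 2.2400 / 100 = 11.1423 kg


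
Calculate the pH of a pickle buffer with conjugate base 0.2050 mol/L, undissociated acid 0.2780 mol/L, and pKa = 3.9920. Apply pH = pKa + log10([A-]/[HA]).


ratio = [A-] / [HA] = 0.2050 / 0.2780 = 0.7374
log10(ratio) = -0.1323
pH = pKa + log10(ratio) = 3.9920 - 0.1323 = 3.8597


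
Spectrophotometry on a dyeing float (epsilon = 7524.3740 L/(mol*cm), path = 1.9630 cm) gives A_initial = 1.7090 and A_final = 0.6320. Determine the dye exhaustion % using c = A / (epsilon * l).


c_initial = A_i / (epsilon * l) = 1.7090 / (7524.3740 * 1.9630) = 1.1570e-04 mol/L
c_final = A_f / (epsilon * l) = 0.6320 / (7524.3740 * 1.9630) = 4.2788e-05 mol/L
Exhaustion = (c_initial - c_final) / c_initial * 100 = (1.1570e-04 - 4.2788e-05) / 1.1570e-04 * 100 = 63.0193 %


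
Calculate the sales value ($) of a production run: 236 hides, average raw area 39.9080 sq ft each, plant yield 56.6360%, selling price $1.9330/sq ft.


Raw_total = N * avg_area = 236 * 39.9080 = 9418.2880 sq ft
Finished = Raw_total * yield / 100 = 9418.2880 * 56.6360 / 100 = 5334.1416 sq ft
Value = Finished * price = 5334.1416 * 1.9330 = 10310.8957 $


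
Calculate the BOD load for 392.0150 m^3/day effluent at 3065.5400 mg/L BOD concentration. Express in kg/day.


Formula: BOD_load = volume * conc / 1000
Substituting: BOD_load = 392.0150 * 3065.5400 / 1000
Result: 1201.7377 kg/day


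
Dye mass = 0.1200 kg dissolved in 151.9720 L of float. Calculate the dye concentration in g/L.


Formula: Conc = dye_mass(kg) / volume(L) * 1000
Substituting: Conc = 0.1200 / 151.9720 * 1000
Result: 0.7896 g/L


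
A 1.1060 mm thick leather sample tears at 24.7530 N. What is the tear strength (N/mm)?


Formula: Tear strength = force / thickness
Substituting: Tear strength = 24.7530 / 1.1060
Result: 22.3807 N/mm


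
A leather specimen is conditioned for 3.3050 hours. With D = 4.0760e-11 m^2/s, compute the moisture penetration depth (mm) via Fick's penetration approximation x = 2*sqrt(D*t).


t = 3.3050 hr * 3600 = 11898.0000 s
D * t = 4.0760e-11 * 11898.0000 = 4.8496e-07
x = 2 * sqrt(D*t) = 2 * sqrt(4.8496e-07) = 0.00139278 m = 1.3928 mm


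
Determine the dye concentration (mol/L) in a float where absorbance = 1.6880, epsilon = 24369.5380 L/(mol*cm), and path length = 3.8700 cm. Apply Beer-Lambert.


Formula: c = A / (epsilon * l)
Substituting: c = 1.6880 / (24369.5380 * 3.8700)
Result: 1.7898e-05 mol/L


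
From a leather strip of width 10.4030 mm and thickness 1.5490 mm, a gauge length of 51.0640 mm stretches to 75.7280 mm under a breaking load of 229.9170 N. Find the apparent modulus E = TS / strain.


TS = F / (w * t) = 229.9170 / (10.4030 * 1.5490) = 14.2679 N/mm^2
strain = (Lf - L0) / L0 = (75.7280 - 51.0640) / 51.0640 = 0.4830
E = TS / strain = 14.2679 / 0.4830 = 29.5401 N/mm^2


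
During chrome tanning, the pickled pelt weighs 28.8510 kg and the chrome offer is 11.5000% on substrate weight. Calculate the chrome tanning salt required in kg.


Formula: Chrome = substrate * pct / 100
Substituting: Chrome = 28.8510 * 11.5000 / 100
Result: 3.3179 kg


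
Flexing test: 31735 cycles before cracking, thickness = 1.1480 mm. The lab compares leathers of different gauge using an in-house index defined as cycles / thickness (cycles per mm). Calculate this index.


Formula: Index = cycles / thickness
Substituting: Index = 31735 / 1.1480
Result: 27643.7282 cycles/mm


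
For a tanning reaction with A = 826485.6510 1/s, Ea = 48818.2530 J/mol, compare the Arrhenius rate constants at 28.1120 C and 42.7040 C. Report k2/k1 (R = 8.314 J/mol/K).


T1 = 28.1120 + 273.15 = 301.2620 K; T2 = 42.7040 + 273.15 = 315.8540 K
k1 = A * exp(-Ea/(R*T1)) = 826485.6510 * exp(-48818.2530/(8.314*301.2620)) = 0.00283481 1/s
k2 = A * exp(-Ea/(R*T2)) = 826485.6510 * exp(-48818.2530/(8.314*315.8540)) = 0.00697559 1/s
k2/k1 = 0.00697559 / 0.00283481 = 2.4607


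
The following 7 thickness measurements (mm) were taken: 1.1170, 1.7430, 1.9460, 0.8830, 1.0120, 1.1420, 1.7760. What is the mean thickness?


Formula: Average = sum / n
Substituting: Average = 9.6190 / 7
Result: 1.3741 mm


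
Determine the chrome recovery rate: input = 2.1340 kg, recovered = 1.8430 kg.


Formula: Recovery = recovered / input * 100
Substituting: Recovery = 1.8430 / 2.1340 * 100
Result: 86.3636 %


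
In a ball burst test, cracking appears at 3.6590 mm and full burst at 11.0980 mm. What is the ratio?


Formula: Ratio = crack / burst
Substituting: Ratio = 3.6590 / 11.0980
Result: 0.3297


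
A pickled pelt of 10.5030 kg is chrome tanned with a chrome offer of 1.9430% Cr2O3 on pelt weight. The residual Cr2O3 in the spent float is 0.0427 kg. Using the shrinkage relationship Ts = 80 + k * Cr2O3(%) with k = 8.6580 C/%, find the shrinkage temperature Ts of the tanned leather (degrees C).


Offered = pelt * offer_pct / 100 = 10.5030 * 1.9430 / 100 = 0.2041 kg
Uptake = offered - residual = 0.2041 - 0.0427 = 0.1614 kg
Cr2O3% on pelt = uptake / pelt * 100 = 0.1614 / 10.5030 * 100 = 1.5364 %
Ts = 80 + k * Cr2O3% = 80 + 8.6580 * 1.5364 = 93.3026 C


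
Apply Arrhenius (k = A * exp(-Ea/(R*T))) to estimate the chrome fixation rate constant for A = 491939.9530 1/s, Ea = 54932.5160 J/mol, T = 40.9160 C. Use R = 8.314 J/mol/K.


T_K = T_C + 273.15 = 40.9160 + 273.15 = 314.0660 K
exponent = -Ea / (R * T_K) = -54932.5160 / (8.314 * 314.0660) = -21.0377
k = A * exp(exponent) = 491939.9530 * exp(-21.0377) = 3.5921e-04 1/s


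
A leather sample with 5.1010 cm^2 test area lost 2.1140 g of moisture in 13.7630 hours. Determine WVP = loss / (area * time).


Formula: WVP = loss / (area * time)
Substituting: WVP = 2.1140 / (5.1010 * 13.7630)
Result: 0.0301118 g/(cm^2*hr)


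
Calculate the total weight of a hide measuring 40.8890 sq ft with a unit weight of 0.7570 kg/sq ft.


Formula: Weight = area * weight_per_sqft
Substituting: Weight = 40.8890 * 0.7570
Result: 30.9530 kg


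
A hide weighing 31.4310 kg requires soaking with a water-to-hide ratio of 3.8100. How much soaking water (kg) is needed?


Formula: Water = hide_weight * ratio
Substituting: Water = 31.4310 * 3.8100
Result: 119.7521 kg


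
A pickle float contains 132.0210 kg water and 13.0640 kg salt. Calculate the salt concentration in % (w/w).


Formula: Conc = salt / (water + salt) * 100
Substituting: Conc = 13.0640 / (132.0210 + 13.0640) * 100
Result: 9.0044 %


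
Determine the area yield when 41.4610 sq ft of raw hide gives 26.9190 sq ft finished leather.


Formula: Yield = finished / raw * 100
Substituting: Yield = 26.9190 / 41.4610 * 100
Result: 64.9261 %


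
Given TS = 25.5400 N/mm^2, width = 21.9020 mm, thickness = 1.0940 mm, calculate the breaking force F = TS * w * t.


Formula: F = TS * w * t
Substituting: F = 25.5400 * 21.9020 * 1.0940
Result: 611.9585 N


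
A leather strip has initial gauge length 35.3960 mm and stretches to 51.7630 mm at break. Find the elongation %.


Formula: Elongation = (Lf - L0) / L0 * 100
Substituting: Elongation = (51.7630 - 35.3960) / 35.3960 * 100
Result: 46.2397 %


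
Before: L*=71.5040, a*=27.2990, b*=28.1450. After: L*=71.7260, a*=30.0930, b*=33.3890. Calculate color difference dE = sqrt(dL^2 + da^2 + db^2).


dL = 0.2220, da = 2.7940, db = 5.2440
dE = sqrt(0.2220^2 + 2.7940^2 + 5.2440^2) = 5.9460


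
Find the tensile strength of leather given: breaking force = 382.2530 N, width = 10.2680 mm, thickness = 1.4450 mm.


Formula: TS = force / (width * thickness)
Substituting: TS = 382.2530 / (10.2680 * 1.4450)
Result: 25.7630 N/mm^2


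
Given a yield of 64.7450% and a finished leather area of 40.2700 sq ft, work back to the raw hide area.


Formula: raw = finished * 100 / yield
Substituting: raw = 40.2700 * 100 / 64.7450
Result: 62.1979 sq ft


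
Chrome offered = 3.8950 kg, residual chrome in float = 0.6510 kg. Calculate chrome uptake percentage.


Formula: Uptake = (offered - residual) / offered * 100
Substituting: Uptake = (3.8950 - 0.6510) / 3.8950 * 100
Result: 83.2863 %


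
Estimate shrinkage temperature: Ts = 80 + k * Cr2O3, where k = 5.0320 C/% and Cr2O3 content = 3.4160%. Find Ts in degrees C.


Formula: Ts = 80 + k * Cr2O3
Substituting: Ts = 80 + 5.0320 * 3.4160
Result: 97.1893 C


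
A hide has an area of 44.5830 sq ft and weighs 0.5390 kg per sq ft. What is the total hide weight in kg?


Formula: Weight = area * weight_per_sqft
Substituting: Weight = 44.5830 * 0.5390
Result: 24.0302 kg


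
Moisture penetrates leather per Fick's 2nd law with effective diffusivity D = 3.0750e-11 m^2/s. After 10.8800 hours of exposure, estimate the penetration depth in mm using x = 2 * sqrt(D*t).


t = 10.8800 hr * 3600 = 39168.0000 s
D * t = 3.0750e-11 * 39168.0000 = 1.2044e-06
x = 2 * sqrt(D*t) = 2 * sqrt(1.2044e-06) = 0.00219492 m = 2.1949 mm


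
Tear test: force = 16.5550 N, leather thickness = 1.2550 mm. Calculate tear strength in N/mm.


Formula: Tear strength = force / thickness
Substituting: Tear strength = 16.5550 / 1.2550
Result: 13.1912 N/mm


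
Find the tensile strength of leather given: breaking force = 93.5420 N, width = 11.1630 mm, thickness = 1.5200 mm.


Formula: TS = force / (width * thickness)
Substituting: TS = 93.5420 / (11.1630 * 1.5200)
Result: 5.5129 N/mm^2


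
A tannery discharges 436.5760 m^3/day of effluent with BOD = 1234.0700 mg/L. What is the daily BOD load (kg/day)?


Formula: BOD_load = volume * conc / 1000
Substituting: BOD_load = 436.5760 * 1234.0700 / 1000
Result: 538.7653 kg/day


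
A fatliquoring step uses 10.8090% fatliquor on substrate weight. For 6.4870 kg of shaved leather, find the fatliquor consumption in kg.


Formula: Fat = substrate * pct / 100
Substituting: Fat = 6.4870 * 10.8090 / 100
Result: 0.7012 kg


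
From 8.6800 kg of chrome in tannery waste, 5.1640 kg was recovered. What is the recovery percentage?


Formula: Recovery = recovered / input * 100
Substituting: Recovery = 5.1640 / 8.6800 * 100
Result: 59.4931 %


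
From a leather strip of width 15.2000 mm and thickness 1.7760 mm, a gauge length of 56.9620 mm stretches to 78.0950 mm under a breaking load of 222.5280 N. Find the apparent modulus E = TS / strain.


TS = F / (w * t) = 222.5280 / (15.2000 * 1.7760) = 8.2432 N/mm^2
strain = (Lf - L0) / L0 = (78.0950 - 56.9620) / 56.9620 = 0.3710
E = TS / strain = 8.2432 / 0.3710 = 22.2189 N/mm^2


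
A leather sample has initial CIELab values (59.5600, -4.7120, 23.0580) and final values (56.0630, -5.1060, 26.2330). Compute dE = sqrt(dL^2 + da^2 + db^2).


dL = -3.4970, da = -0.3940, db = 3.1750
dE = sqrt((-3.4970)^2 + (-0.3940)^2 + 3.1750^2) = 4.7397


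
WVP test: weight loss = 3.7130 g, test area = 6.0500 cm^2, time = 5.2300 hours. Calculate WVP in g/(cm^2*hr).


Formula: WVP = loss / (area * time)
Substituting: WVP = 3.7130 / (6.0500 * 5.2300)
Result: 0.1173 g/(cm^2*hr)


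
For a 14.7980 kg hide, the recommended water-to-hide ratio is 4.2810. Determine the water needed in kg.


Formula: Water = hide_weight * ratio
Substituting: Water = 14.7980 * 4.2810
Result: 63.3502 kg


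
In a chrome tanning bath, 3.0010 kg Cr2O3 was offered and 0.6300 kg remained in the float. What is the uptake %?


Formula: Uptake = (offered - residual) / offered * 100
Substituting: Uptake = (3.0010 - 0.6300) / 3.0010 * 100
Result: 79.0070 %


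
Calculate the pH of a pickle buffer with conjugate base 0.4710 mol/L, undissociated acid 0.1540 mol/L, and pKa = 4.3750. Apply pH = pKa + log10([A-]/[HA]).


ratio = [A-] / [HA] = 0.4710 / 0.1540 = 3.0584
log10(ratio) = 0.4855
pH = pKa + log10(ratio) = 4.3750 + 0.4855 = 4.8605


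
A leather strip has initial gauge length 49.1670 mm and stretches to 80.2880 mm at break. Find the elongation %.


Formula: Elongation = (Lf - L0) / L0 * 100
Substituting: Elongation = (80.2880 - 49.1670) / 49.1670 * 100
Result: 63.2965 %


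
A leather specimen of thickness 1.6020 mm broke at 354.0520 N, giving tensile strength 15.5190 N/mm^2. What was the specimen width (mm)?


Formula: w = F / (TS * t)
Substituting: w = 354.0520 / (15.5190 * 1.6020)
Result: 14.2410 mm


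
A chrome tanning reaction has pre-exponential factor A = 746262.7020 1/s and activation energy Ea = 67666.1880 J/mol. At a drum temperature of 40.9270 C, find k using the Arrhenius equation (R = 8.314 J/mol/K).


T_K = T_C + 273.15 = 40.9270 + 273.15 = 314.0770 K
exponent = -Ea / (R * T_K) = -67666.1880 / (8.314 * 314.0770) = -25.9135
k = A * exp(exponent) = 746262.7020 * exp(-25.9135) = 4.1573e-06 1/s


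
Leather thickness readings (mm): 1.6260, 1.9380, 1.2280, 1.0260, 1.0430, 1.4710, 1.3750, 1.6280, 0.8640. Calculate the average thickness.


Formula: Average = sum / n
Substituting: Average = 12.1990 / 9
Result: 1.3554 mm


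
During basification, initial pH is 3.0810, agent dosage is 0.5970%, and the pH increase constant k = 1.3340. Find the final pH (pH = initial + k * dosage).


Formula: pH_final = pH_initial + k * base_pct
Substituting: pH_final = 3.0810 + 1.3340 * 0.5970
Result: 3.8774


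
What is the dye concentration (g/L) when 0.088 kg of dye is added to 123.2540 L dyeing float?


Formula: Conc = dye_mass(kg) / volume(L) * 1000
Substituting: Conc = 0.088 / 123.2540 * 1000
Result: 0.7140 g/L


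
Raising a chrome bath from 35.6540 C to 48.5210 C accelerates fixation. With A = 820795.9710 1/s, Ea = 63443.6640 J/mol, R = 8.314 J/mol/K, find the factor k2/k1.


T1 = 35.6540 + 273.15 = 308.8040 K; T2 = 48.5210 + 273.15 = 321.6710 K
k1 = A * exp(-Ea/(R*T1)) = 820795.9710 * exp(-63443.6640/(8.314*308.8040)) = 1.5215e-05 1/s
k2 = A * exp(-Ea/(R*T2)) = 820795.9710 * exp(-63443.6640/(8.314*321.6710)) = 4.0883e-05 1/s
k2/k1 = 4.0883e-05 / 1.5215e-05 = 2.6871


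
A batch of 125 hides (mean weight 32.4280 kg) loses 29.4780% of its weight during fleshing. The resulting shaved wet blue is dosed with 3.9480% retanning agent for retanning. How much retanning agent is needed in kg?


Total_raw = N * avg_wt = 125 * 32.4280 = 4053.5000 kg
Substrate = Total_raw * (1 - loss/100) = 4053.5000 * (1 - 29.4780/100) = 2858.6093 kg
Retan = Substrate * pct / 100 = 2858.6093 * 3.9480 / 100 = 112.8579 kg


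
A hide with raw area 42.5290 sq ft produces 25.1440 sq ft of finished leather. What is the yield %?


Formula: Yield = finished / raw * 100
Substituting: Yield = 25.1440 / 42.5290 * 100
Result: 59.1220 %


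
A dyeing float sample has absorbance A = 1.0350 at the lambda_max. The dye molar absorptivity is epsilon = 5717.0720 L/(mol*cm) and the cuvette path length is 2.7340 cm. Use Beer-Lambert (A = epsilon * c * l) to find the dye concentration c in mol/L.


Formula: c = A / (epsilon * l)
Substituting: c = 1.0350 / (5717.0720 * 2.7340)
Result: 6.6217e-05 mol/L


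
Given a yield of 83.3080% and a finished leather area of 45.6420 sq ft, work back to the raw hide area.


Formula: raw = finished * 100 / yield
Substituting: raw = 45.6420 * 100 / 83.3080
Result: 54.7871 sq ft


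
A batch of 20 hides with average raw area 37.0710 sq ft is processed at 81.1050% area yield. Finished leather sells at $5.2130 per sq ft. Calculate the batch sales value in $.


Raw_total = N * avg_area = 20 * 37.0710 = 741.4200 sq ft
Finished = Raw_total * yield / 100 = 741.4200 * 81.1050 / 100 = 601.3287 sq ft
Value = Finished * price = 601.3287 * 5.2130 = 3134.7265 $


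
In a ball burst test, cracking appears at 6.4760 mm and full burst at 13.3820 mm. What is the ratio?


Formula: Ratio = crack / burst
Substituting: Ratio = 6.4760 / 13.3820
Result: 0.4839


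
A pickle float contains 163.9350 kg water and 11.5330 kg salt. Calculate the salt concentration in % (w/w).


Formula: Conc = salt / (water + salt) * 100
Substituting: Conc = 11.5330 / (163.9350 + 11.5330) * 100
Result: 6.5727 %


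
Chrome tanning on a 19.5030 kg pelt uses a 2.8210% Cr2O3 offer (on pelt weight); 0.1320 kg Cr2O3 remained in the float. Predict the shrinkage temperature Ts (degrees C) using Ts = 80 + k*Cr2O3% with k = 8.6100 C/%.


Offered = pelt * offer_pct / 100 = 19.5030 * 2.8210 / 100 = 0.5502 kg
Uptake = offered - residual = 0.5502 - 0.1320 = 0.4182 kg
Cr2O3% on pelt = uptake / pelt * 100 = 0.4182 / 19.5030 * 100 = 2.1442 %
Ts = 80 + k * Cr2O3% = 80 + 8.6100 * 2.1442 = 98.4614 C


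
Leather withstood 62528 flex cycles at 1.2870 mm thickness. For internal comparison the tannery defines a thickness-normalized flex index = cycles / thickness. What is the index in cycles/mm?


Formula: Index = cycles / thickness
Substituting: Index = 62528 / 1.2870
Result: 48584.3046 cycles/mm


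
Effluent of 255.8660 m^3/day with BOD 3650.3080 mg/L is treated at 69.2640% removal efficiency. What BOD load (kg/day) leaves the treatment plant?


Load_in = volume * conc / 1000 = 255.8660 * 3650.3080 / 1000 = 933.9897 kg/day
Removed = Load_in * eff / 100 = 933.9897 * 69.2640 / 100 = 646.9186 kg/day
Load_out = Load_in - Removed = 933.9897 - 646.9186 = 287.0711 kg/day


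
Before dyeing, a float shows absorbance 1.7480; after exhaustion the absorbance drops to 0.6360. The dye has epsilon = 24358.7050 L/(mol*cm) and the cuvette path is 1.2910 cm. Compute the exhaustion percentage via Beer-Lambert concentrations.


c_initial = A_i / (epsilon * l) = 1.7480 / (24358.7050 * 1.2910) = 5.5585e-05 mol/L
c_final = A_f / (epsilon * l) = 0.6360 / (24358.7050 * 1.2910) = 2.0224e-05 mol/L
Exhaustion = (c_initial - c_final) / c_initial * 100 = (5.5585e-05 - 2.0224e-05) / 5.5585e-05 * 100 = 63.6156 %


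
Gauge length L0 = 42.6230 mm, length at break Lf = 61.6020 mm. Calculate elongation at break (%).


Formula: Elongation = (Lf - L0) / L0 * 100
Substituting: Elongation = (61.6020 - 42.6230) / 42.6230 * 100
Result: 44.5276 %


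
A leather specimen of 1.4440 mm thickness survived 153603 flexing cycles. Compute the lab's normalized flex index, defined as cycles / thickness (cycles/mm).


Formula: Index = cycles / thickness
Substituting: Index = 153603 / 1.4440
Result: 106373.2687 cycles/mm


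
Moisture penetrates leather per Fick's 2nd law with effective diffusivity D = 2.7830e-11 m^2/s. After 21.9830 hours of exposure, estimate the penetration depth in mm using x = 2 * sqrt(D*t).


t = 21.9830 hr * 3600 = 79138.8000 s
D * t = 2.7830e-11 * 79138.8000 = 2.2024e-06
x = 2 * sqrt(D*t) = 2 * sqrt(2.2024e-06) = 0.00296812 m = 2.9681 mm


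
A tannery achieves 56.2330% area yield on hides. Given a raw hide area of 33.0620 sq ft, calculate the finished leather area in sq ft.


Formula: finished = raw * yield / 100
Substituting: finished = 33.0620 * 56.2330 / 100
Result: 18.5918 sq ft


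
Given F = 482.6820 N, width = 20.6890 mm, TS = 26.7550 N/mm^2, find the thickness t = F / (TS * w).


Formula: t = F / (TS * w)
Substituting: t = 482.6820 / (26.7550 * 20.6890)
Result: 0.8720 mm


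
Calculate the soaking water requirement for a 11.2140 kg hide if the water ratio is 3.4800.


Formula: Water = hide_weight * ratio
Substituting: Water = 11.2140 * 3.4800
Result: 39.0247 kg


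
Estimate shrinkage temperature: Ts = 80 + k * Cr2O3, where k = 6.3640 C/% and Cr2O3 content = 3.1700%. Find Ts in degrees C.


Formula: Ts = 80 + k * Cr2O3
Substituting: Ts = 80 + 6.3640 * 3.1700
Result: 100.1739 C


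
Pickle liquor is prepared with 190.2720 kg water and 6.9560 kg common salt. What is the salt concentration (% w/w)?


Formula: Conc = salt / (water + salt) * 100
Substituting: Conc = 6.9560 / (190.2720 + 6.9560) * 100
Result: 3.5269 %


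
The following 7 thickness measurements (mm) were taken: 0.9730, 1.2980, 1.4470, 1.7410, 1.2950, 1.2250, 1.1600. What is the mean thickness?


Formula: Average = sum / n
Substituting: Average = 9.1390 / 7
Result: 1.3056 mm


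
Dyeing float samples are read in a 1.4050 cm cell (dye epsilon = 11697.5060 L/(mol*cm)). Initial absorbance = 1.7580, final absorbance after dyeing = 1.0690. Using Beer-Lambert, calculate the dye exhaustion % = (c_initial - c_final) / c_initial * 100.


c_initial = A_i / (epsilon * l) = 1.7580 / (11697.5060 * 1.4050) = 1.0697e-04 mol/L
c_final = A_f / (epsilon * l) = 1.0690 / (11697.5060 * 1.4050) = 6.5044e-05 mol/L
Exhaustion = (c_initial - c_final) / c_initial * 100 = (1.0697e-04 - 6.5044e-05) / 1.0697e-04 * 100 = 39.1923 %


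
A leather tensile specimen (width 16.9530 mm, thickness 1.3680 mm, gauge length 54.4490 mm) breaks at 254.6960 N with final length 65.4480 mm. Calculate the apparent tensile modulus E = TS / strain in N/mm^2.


TS = F / (w * t) = 254.6960 / (16.9530 * 1.3680) = 10.9822 N/mm^2
strain = (Lf - L0) / L0 = (65.4480 - 54.4490) / 54.4490 = 0.2020
E = TS / strain = 10.9822 / 0.2020 = 54.3658 N/mm^2


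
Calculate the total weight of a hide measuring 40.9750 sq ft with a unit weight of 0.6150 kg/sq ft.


Formula: Weight = area * weight_per_sqft
Substituting: Weight = 40.9750 * 0.6150
Result: 25.1996 kg


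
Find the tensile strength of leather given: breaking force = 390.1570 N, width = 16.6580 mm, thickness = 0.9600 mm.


Formula: TS = force / (width * thickness)
Substituting: TS = 390.1570 / (16.6580 * 0.9600)
Result: 24.3975 N/mm^2


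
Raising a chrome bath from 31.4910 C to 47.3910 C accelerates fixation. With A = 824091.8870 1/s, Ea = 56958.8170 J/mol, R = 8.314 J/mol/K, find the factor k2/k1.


T1 = 31.4910 + 273.15 = 304.6410 K; T2 = 47.3910 + 273.15 = 320.5410 K
k1 = A * exp(-Ea/(R*T1)) = 824091.8870 * exp(-56958.8170/(8.314*304.6410)) = 1.4103e-04 1/s
k2 = A * exp(-Ea/(R*T2)) = 824091.8870 * exp(-56958.8170/(8.314*320.5410)) = 4.3029e-04 1/s
k2/k1 = 4.3029e-04 / 1.4103e-04 = 3.0511


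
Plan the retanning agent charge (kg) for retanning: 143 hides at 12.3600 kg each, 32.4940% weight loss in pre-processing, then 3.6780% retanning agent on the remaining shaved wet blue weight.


Total_raw = N * avg_wt = 143 * 12.3600 = 1767.4800 kg
Substrate = Total_raw * (1 - loss/100) = 1767.4800 * (1 - 32.4940/100) = 1193.1550 kg
Retan = Substrate * pct / 100 = 1193.1550 * 3.6780 / 100 = 43.8842 kg


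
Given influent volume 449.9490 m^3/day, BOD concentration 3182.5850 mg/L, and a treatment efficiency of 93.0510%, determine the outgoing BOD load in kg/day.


Load_in = volume * conc / 1000 = 449.9490 * 3182.5850 / 1000 = 1432.0009 kg/day
Removed = Load_in * eff / 100 = 1432.0009 * 93.0510 / 100 = 1332.4912 kg/day
Load_out = Load_in - Removed = 1432.0009 - 1332.4912 = 99.5097 kg/day


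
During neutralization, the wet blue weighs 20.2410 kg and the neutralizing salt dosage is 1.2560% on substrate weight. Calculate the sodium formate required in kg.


Formula: Neutralizer = substrate * pct / 100
Substituting: Neutralizer = 20.2410 * 1.2560 / 100
Result: 0.2542 kg


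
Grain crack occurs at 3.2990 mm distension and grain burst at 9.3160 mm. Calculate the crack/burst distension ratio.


Formula: Ratio = crack / burst
Substituting: Ratio = 3.2990 / 9.3160
Result: 0.3541


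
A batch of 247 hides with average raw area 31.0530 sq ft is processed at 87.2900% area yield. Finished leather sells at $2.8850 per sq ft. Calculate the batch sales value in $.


Raw_total = N * avg_area = 247 * 31.0530 = 7670.0910 sq ft
Finished = Raw_total * yield / 100 = 7670.0910 * 87.2900 / 100 = 6695.2224 sq ft
Value = Finished * price = 6695.2224 * 2.8850 = 19315.7167 $
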